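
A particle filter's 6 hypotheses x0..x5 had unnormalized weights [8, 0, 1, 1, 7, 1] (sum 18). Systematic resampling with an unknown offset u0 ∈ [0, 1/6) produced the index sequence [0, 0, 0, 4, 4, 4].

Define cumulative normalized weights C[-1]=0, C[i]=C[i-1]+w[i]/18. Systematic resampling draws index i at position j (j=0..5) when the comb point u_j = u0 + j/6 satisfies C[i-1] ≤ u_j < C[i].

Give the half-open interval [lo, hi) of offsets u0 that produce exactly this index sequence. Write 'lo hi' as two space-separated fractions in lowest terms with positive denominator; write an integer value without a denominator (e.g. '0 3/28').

C = [4/9, 4/9, 1/2, 5/9, 17/18, 1]
j=0 picked index 0: u0 ∈ [0, 4/9)
j=1 picked index 0: u0 ∈ [-1/6, 5/18)
j=2 picked index 0: u0 ∈ [-1/3, 1/9)
j=3 picked index 4: u0 ∈ [1/18, 4/9)
j=4 picked index 4: u0 ∈ [-1/9, 5/18)
j=5 picked index 4: u0 ∈ [-5/18, 1/9)
intersection: [1/18, 1/9)

1/18 1/9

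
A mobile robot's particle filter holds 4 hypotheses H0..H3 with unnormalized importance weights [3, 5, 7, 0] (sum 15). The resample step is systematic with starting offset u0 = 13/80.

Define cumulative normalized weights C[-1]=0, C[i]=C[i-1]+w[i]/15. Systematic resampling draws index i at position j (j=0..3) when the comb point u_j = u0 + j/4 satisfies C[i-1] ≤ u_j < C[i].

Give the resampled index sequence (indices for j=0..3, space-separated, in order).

C = [1/5, 8/15, 1, 1]
j=0: u_0=13/80 ∈ [0, 1/5) → index 0
j=1: u_1=33/80 ∈ [1/5, 8/15) → index 1
j=2: u_2=53/80 ∈ [8/15, 1) → index 2
j=3: u_3=73/80 ∈ [8/15, 1) → index 2

0 1 2 2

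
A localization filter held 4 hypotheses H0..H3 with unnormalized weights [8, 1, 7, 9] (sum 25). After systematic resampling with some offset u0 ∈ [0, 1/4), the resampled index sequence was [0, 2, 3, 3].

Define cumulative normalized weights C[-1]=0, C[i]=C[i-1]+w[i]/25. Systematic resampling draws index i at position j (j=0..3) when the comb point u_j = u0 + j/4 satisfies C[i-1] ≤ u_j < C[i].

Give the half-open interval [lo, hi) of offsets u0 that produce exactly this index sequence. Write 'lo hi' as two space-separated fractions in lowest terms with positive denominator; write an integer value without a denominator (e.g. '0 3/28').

C = [8/25, 9/25, 16/25, 1]
j=0 picked index 0: u0 ∈ [0, 8/25)
j=1 picked index 2: u0 ∈ [11/100, 39/100)
j=2 picked index 3: u0 ∈ [7/50, 1/2)
j=3 picked index 3: u0 ∈ [-11/100, 1/4)
intersection: [7/50, 1/4)

7/50 1/4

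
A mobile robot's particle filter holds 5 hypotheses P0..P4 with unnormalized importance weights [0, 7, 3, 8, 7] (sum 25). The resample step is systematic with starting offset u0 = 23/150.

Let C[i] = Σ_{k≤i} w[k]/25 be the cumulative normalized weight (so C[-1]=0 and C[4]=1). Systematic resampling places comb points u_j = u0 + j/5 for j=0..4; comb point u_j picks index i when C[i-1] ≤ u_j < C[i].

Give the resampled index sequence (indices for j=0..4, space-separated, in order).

C = [0, 7/25, 2/5, 18/25, 1]
j=0: u_0=23/150 ∈ [0, 7/25) → index 1
j=1: u_1=53/150 ∈ [7/25, 2/5) → index 2
j=2: u_2=83/150 ∈ [2/5, 18/25) → index 3
j=3: u_3=113/150 ∈ [18/25, 1) → index 4
j=4: u_4=143/150 ∈ [18/25, 1) → index 4

1 2 3 4 4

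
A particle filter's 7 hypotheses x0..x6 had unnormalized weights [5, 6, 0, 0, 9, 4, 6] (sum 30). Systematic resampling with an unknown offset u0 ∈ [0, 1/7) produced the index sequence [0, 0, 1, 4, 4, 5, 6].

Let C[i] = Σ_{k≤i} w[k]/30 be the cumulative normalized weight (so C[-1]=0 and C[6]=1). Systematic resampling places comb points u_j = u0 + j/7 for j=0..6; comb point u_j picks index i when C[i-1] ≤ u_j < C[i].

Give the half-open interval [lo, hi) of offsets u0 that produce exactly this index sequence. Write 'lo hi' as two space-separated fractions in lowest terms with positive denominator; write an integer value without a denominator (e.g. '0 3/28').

0 1/42

C = [1/6, 11/30, 11/30, 11/30, 2/3, 4/5, 1]
j=0 picked index 0: u0 ∈ [0, 1/6)
j=1 picked index 0: u0 ∈ [-1/7, 1/42)
j=2 picked index 1: u0 ∈ [-5/42, 17/210)
j=3 picked index 4: u0 ∈ [-13/210, 5/21)
j=4 picked index 4: u0 ∈ [-43/210, 2/21)
j=5 picked index 5: u0 ∈ [-1/21, 3/35)
j=6 picked index 6: u0 ∈ [-2/35, 1/7)
intersection: [0, 1/42)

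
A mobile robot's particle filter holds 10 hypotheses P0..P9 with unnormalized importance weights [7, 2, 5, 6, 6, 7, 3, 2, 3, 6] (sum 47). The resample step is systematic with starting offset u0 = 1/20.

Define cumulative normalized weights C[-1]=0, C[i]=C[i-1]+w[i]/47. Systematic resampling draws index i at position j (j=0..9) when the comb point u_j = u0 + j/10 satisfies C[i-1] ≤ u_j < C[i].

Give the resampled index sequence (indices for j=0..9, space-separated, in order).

0 1 2 3 4 4 5 6 8 9

C = [7/47, 9/47, 14/47, 20/47, 26/47, 33/47, 36/47, 38/47, 41/47, 1]
j=0: u_0=1/20 ∈ [0, 7/47) → index 0
j=1: u_1=3/20 ∈ [7/47, 9/47) → index 1
j=2: u_2=1/4 ∈ [9/47, 14/47) → index 2
j=3: u_3=7/20 ∈ [14/47, 20/47) → index 3
j=4: u_4=9/20 ∈ [20/47, 26/47) → index 4
j=5: u_5=11/20 ∈ [20/47, 26/47) → index 4
j=6: u_6=13/20 ∈ [26/47, 33/47) → index 5
j=7: u_7=3/4 ∈ [33/47, 36/47) → index 6
j=8: u_8=17/20 ∈ [38/47, 41/47) → index 8
j=9: u_9=19/20 ∈ [41/47, 1) → index 9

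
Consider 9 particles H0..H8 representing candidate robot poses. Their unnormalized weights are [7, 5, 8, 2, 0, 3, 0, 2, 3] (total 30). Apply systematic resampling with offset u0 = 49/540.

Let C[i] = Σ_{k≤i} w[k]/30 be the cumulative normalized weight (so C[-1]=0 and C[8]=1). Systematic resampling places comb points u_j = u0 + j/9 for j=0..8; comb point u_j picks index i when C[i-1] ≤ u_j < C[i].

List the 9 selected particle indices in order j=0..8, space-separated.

0 0 1 2 2 2 5 7 8

C = [7/30, 2/5, 2/3, 11/15, 11/15, 5/6, 5/6, 9/10, 1]
j=0: u_0=49/540 ∈ [0, 7/30) → index 0
j=1: u_1=109/540 ∈ [0, 7/30) → index 0
j=2: u_2=169/540 ∈ [7/30, 2/5) → index 1
j=3: u_3=229/540 ∈ [2/5, 2/3) → index 2
j=4: u_4=289/540 ∈ [2/5, 2/3) → index 2
j=5: u_5=349/540 ∈ [2/5, 2/3) → index 2
j=6: u_6=409/540 ∈ [11/15, 5/6) → index 5
j=7: u_7=469/540 ∈ [5/6, 9/10) → index 7
j=8: u_8=529/540 ∈ [9/10, 1) → index 8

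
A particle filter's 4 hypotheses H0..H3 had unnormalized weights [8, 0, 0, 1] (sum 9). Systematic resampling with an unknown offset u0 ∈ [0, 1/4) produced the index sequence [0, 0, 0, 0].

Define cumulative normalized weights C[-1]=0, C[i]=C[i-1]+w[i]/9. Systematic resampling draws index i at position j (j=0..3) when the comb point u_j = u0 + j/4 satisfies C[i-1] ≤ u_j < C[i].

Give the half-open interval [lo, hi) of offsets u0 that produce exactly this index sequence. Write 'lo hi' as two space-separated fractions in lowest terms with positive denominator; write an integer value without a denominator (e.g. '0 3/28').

0 5/36

C = [8/9, 8/9, 8/9, 1]
j=0 picked index 0: u0 ∈ [0, 8/9)
j=1 picked index 0: u0 ∈ [-1/4, 23/36)
j=2 picked index 0: u0 ∈ [-1/2, 7/18)
j=3 picked index 0: u0 ∈ [-3/4, 5/36)
intersection: [0, 5/36)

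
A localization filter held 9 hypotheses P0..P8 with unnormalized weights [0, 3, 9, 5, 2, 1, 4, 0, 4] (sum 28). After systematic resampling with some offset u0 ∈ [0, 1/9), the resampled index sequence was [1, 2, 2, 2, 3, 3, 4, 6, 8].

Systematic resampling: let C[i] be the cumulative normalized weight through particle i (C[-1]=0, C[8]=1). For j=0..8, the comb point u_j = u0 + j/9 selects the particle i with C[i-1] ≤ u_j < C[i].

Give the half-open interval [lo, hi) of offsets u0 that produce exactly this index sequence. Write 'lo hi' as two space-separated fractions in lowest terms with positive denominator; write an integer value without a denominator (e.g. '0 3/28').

C = [0, 3/28, 3/7, 17/28, 19/28, 5/7, 6/7, 6/7, 1]
j=0 picked index 1: u0 ∈ [0, 3/28)
j=1 picked index 2: u0 ∈ [-1/252, 20/63)
j=2 picked index 2: u0 ∈ [-29/252, 13/63)
j=3 picked index 2: u0 ∈ [-19/84, 2/21)
j=4 picked index 3: u0 ∈ [-1/63, 41/252)
j=5 picked index 3: u0 ∈ [-8/63, 13/252)
j=6 picked index 4: u0 ∈ [-5/84, 1/84)
j=7 picked index 6: u0 ∈ [-4/63, 5/63)
j=8 picked index 8: u0 ∈ [-2/63, 1/9)
intersection: [0, 1/84)

0 1/84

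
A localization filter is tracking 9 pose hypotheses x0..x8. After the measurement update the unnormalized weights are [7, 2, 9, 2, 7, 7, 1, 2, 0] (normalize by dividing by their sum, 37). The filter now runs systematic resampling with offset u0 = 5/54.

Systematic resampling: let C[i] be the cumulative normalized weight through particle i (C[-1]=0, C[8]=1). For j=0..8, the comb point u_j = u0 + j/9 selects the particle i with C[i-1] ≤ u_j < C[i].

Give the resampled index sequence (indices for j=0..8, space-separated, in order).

C = [7/37, 9/37, 18/37, 20/37, 27/37, 34/37, 35/37, 1, 1]
j=0: u_0=5/54 ∈ [0, 7/37) → index 0
j=1: u_1=11/54 ∈ [7/37, 9/37) → index 1
j=2: u_2=17/54 ∈ [9/37, 18/37) → index 2
j=3: u_3=23/54 ∈ [9/37, 18/37) → index 2
j=4: u_4=29/54 ∈ [18/37, 20/37) → index 3
j=5: u_5=35/54 ∈ [20/37, 27/37) → index 4
j=6: u_6=41/54 ∈ [27/37, 34/37) → index 5
j=7: u_7=47/54 ∈ [27/37, 34/37) → index 5
j=8: u_8=53/54 ∈ [35/37, 1) → index 7

0 1 2 2 3 4 5 5 7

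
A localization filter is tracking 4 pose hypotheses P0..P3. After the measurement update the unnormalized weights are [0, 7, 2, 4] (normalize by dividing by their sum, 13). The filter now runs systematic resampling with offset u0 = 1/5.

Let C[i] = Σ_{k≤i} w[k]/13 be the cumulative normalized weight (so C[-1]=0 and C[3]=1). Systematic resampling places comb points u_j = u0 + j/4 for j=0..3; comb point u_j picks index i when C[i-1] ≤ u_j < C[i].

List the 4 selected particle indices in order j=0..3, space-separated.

C = [0, 7/13, 9/13, 1]
j=0: u_0=1/5 ∈ [0, 7/13) → index 1
j=1: u_1=9/20 ∈ [0, 7/13) → index 1
j=2: u_2=7/10 ∈ [9/13, 1) → index 3
j=3: u_3=19/20 ∈ [9/13, 1) → index 3

1 1 3 3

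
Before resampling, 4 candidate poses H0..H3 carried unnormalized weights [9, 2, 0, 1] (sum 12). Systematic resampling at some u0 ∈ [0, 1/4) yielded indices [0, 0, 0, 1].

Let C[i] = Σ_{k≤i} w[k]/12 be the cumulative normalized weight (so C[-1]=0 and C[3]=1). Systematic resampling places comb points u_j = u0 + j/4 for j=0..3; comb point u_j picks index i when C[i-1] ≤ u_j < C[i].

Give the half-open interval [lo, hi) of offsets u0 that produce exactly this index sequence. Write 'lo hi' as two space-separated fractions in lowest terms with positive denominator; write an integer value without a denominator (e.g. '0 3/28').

0 1/6

C = [3/4, 11/12, 11/12, 1]
j=0 picked index 0: u0 ∈ [0, 3/4)
j=1 picked index 0: u0 ∈ [-1/4, 1/2)
j=2 picked index 0: u0 ∈ [-1/2, 1/4)
j=3 picked index 1: u0 ∈ [0, 1/6)
intersection: [0, 1/6)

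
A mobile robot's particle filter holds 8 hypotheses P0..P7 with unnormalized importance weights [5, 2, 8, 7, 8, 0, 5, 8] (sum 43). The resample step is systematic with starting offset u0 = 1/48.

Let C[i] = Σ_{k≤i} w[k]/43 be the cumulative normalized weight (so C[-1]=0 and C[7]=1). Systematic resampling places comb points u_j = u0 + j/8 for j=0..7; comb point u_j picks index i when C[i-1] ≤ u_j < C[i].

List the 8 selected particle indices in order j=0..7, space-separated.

C = [5/43, 7/43, 15/43, 22/43, 30/43, 30/43, 35/43, 1]
j=0: u_0=1/48 ∈ [0, 5/43) → index 0
j=1: u_1=7/48 ∈ [5/43, 7/43) → index 1
j=2: u_2=13/48 ∈ [7/43, 15/43) → index 2
j=3: u_3=19/48 ∈ [15/43, 22/43) → index 3
j=4: u_4=25/48 ∈ [22/43, 30/43) → index 4
j=5: u_5=31/48 ∈ [22/43, 30/43) → index 4
j=6: u_6=37/48 ∈ [30/43, 35/43) → index 6
j=7: u_7=43/48 ∈ [35/43, 1) → index 7

0 1 2 3 4 4 6 7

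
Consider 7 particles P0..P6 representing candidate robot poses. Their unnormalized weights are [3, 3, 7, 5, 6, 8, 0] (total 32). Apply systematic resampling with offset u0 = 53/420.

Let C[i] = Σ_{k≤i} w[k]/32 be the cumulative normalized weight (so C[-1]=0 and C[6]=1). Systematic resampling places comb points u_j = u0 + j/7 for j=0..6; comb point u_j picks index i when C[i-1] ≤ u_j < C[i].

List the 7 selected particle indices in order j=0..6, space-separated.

C = [3/32, 3/16, 13/32, 9/16, 3/4, 1, 1]
j=0: u_0=53/420 ∈ [3/32, 3/16) → index 1
j=1: u_1=113/420 ∈ [3/16, 13/32) → index 2
j=2: u_2=173/420 ∈ [13/32, 9/16) → index 3
j=3: u_3=233/420 ∈ [13/32, 9/16) → index 3
j=4: u_4=293/420 ∈ [9/16, 3/4) → index 4
j=5: u_5=353/420 ∈ [3/4, 1) → index 5
j=6: u_6=59/60 ∈ [3/4, 1) → index 5

1 2 3 3 4 5 5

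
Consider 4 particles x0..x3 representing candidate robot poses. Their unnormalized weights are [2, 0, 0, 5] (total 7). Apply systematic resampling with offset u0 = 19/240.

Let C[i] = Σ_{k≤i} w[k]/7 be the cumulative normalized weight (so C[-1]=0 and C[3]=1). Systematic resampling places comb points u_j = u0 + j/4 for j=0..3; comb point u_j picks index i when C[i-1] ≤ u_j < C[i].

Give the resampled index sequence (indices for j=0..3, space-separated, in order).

C = [2/7, 2/7, 2/7, 1]
j=0: u_0=19/240 ∈ [0, 2/7) → index 0
j=1: u_1=79/240 ∈ [2/7, 1) → index 3
j=2: u_2=139/240 ∈ [2/7, 1) → index 3
j=3: u_3=199/240 ∈ [2/7, 1) → index 3

0 3 3 3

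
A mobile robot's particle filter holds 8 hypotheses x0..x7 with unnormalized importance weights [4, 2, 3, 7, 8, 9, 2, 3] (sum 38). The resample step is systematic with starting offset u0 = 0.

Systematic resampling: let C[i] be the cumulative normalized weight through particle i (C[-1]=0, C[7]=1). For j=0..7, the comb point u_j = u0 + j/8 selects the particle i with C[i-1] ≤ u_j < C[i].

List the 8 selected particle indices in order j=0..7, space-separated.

0 1 3 3 4 4 5 6

C = [2/19, 3/19, 9/38, 8/19, 12/19, 33/38, 35/38, 1]
j=0: u_0=0 ∈ [0, 2/19) → index 0
j=1: u_1=1/8 ∈ [2/19, 3/19) → index 1
j=2: u_2=1/4 ∈ [9/38, 8/19) → index 3
j=3: u_3=3/8 ∈ [9/38, 8/19) → index 3
j=4: u_4=1/2 ∈ [8/19, 12/19) → index 4
j=5: u_5=5/8 ∈ [8/19, 12/19) → index 4
j=6: u_6=3/4 ∈ [12/19, 33/38) → index 5
j=7: u_7=7/8 ∈ [33/38, 35/38) → index 6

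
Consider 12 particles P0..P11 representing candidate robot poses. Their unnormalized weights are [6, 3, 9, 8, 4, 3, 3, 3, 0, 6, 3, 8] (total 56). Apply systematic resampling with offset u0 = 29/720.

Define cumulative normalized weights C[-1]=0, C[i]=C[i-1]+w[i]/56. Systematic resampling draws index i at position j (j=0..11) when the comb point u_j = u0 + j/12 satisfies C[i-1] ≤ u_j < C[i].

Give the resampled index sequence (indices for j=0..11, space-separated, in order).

0 1 2 2 3 3 5 6 9 9 11 11

C = [3/28, 9/56, 9/28, 13/28, 15/28, 33/56, 9/14, 39/56, 39/56, 45/56, 6/7, 1]
j=0: u_0=29/720 ∈ [0, 3/28) → index 0
j=1: u_1=89/720 ∈ [3/28, 9/56) → index 1
j=2: u_2=149/720 ∈ [9/56, 9/28) → index 2
j=3: u_3=209/720 ∈ [9/56, 9/28) → index 2
j=4: u_4=269/720 ∈ [9/28, 13/28) → index 3
j=5: u_5=329/720 ∈ [9/28, 13/28) → index 3
j=6: u_6=389/720 ∈ [15/28, 33/56) → index 5
j=7: u_7=449/720 ∈ [33/56, 9/14) → index 6
j=8: u_8=509/720 ∈ [39/56, 45/56) → index 9
j=9: u_9=569/720 ∈ [39/56, 45/56) → index 9
j=10: u_10=629/720 ∈ [6/7, 1) → index 11
j=11: u_11=689/720 ∈ [6/7, 1) → index 11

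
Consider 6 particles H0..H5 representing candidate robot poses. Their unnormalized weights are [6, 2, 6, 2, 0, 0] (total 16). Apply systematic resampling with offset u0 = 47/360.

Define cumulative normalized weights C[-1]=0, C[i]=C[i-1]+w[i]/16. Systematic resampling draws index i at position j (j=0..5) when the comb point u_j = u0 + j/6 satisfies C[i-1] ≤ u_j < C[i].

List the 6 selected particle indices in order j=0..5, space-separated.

C = [3/8, 1/2, 7/8, 1, 1, 1]
j=0: u_0=47/360 ∈ [0, 3/8) → index 0
j=1: u_1=107/360 ∈ [0, 3/8) → index 0
j=2: u_2=167/360 ∈ [3/8, 1/2) → index 1
j=3: u_3=227/360 ∈ [1/2, 7/8) → index 2
j=4: u_4=287/360 ∈ [1/2, 7/8) → index 2
j=5: u_5=347/360 ∈ [7/8, 1) → index 3

0 0 1 2 2 3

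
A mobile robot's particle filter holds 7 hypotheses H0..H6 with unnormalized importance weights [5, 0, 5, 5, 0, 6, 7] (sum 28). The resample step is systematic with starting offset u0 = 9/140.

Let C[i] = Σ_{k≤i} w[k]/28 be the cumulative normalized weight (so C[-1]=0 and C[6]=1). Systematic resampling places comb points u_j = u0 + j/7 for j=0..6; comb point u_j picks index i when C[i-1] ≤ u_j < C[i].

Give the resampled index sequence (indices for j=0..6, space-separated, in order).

0 2 2 3 5 6 6

C = [5/28, 5/28, 5/14, 15/28, 15/28, 3/4, 1]
j=0: u_0=9/140 ∈ [0, 5/28) → index 0
j=1: u_1=29/140 ∈ [5/28, 5/14) → index 2
j=2: u_2=7/20 ∈ [5/28, 5/14) → index 2
j=3: u_3=69/140 ∈ [5/14, 15/28) → index 3
j=4: u_4=89/140 ∈ [15/28, 3/4) → index 5
j=5: u_5=109/140 ∈ [3/4, 1) → index 6
j=6: u_6=129/140 ∈ [3/4, 1) → index 6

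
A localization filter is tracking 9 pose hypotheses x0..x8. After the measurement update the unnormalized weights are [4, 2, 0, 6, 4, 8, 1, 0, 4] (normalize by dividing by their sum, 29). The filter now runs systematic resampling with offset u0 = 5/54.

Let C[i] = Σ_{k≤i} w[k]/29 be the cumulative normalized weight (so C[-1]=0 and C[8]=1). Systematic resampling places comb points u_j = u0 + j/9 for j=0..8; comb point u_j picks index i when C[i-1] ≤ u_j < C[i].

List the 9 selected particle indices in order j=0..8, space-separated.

C = [4/29, 6/29, 6/29, 12/29, 16/29, 24/29, 25/29, 25/29, 1]
j=0: u_0=5/54 ∈ [0, 4/29) → index 0
j=1: u_1=11/54 ∈ [4/29, 6/29) → index 1
j=2: u_2=17/54 ∈ [6/29, 12/29) → index 3
j=3: u_3=23/54 ∈ [12/29, 16/29) → index 4
j=4: u_4=29/54 ∈ [12/29, 16/29) → index 4
j=5: u_5=35/54 ∈ [16/29, 24/29) → index 5
j=6: u_6=41/54 ∈ [16/29, 24/29) → index 5
j=7: u_7=47/54 ∈ [25/29, 1) → index 8
j=8: u_8=53/54 ∈ [25/29, 1) → index 8

0 1 3 4 4 5 5 8 8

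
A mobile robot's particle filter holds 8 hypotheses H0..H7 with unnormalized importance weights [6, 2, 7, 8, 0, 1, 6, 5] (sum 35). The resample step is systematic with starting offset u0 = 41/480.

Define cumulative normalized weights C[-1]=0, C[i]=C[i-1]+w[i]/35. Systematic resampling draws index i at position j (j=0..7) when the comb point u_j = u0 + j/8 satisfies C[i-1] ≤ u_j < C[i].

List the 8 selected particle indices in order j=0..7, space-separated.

C = [6/35, 8/35, 3/7, 23/35, 23/35, 24/35, 6/7, 1]
j=0: u_0=41/480 ∈ [0, 6/35) → index 0
j=1: u_1=101/480 ∈ [6/35, 8/35) → index 1
j=2: u_2=161/480 ∈ [8/35, 3/7) → index 2
j=3: u_3=221/480 ∈ [3/7, 23/35) → index 3
j=4: u_4=281/480 ∈ [3/7, 23/35) → index 3
j=5: u_5=341/480 ∈ [24/35, 6/7) → index 6
j=6: u_6=401/480 ∈ [24/35, 6/7) → index 6
j=7: u_7=461/480 ∈ [6/7, 1) → index 7

0 1 2 3 3 6 6 7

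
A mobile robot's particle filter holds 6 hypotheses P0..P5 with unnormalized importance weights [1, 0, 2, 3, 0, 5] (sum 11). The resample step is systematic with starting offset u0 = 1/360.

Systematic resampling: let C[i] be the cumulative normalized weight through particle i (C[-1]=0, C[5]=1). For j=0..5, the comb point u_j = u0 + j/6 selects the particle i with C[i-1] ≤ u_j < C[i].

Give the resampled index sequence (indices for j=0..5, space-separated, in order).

C = [1/11, 1/11, 3/11, 6/11, 6/11, 1]
j=0: u_0=1/360 ∈ [0, 1/11) → index 0
j=1: u_1=61/360 ∈ [1/11, 3/11) → index 2
j=2: u_2=121/360 ∈ [3/11, 6/11) → index 3
j=3: u_3=181/360 ∈ [3/11, 6/11) → index 3
j=4: u_4=241/360 ∈ [6/11, 1) → index 5
j=5: u_5=301/360 ∈ [6/11, 1) → index 5

0 2 3 3 5 5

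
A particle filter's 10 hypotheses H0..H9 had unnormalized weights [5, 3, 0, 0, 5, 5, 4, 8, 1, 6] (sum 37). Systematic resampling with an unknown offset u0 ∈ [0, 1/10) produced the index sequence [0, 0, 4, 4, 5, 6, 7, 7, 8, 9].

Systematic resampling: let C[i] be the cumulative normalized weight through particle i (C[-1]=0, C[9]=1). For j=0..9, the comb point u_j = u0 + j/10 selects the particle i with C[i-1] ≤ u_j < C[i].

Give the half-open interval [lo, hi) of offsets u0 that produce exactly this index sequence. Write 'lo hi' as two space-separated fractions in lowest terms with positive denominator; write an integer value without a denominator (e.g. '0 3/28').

C = [5/37, 8/37, 8/37, 8/37, 13/37, 18/37, 22/37, 30/37, 31/37, 1]
j=0 picked index 0: u0 ∈ [0, 5/37)
j=1 picked index 0: u0 ∈ [-1/10, 13/370)
j=2 picked index 4: u0 ∈ [3/185, 28/185)
j=3 picked index 4: u0 ∈ [-31/370, 19/370)
j=4 picked index 5: u0 ∈ [-9/185, 16/185)
j=5 picked index 6: u0 ∈ [-1/74, 7/74)
j=6 picked index 7: u0 ∈ [-1/185, 39/185)
j=7 picked index 7: u0 ∈ [-39/370, 41/370)
j=8 picked index 8: u0 ∈ [2/185, 7/185)
j=9 picked index 9: u0 ∈ [-23/370, 1/10)
intersection: [3/185, 13/370)

3/185 13/370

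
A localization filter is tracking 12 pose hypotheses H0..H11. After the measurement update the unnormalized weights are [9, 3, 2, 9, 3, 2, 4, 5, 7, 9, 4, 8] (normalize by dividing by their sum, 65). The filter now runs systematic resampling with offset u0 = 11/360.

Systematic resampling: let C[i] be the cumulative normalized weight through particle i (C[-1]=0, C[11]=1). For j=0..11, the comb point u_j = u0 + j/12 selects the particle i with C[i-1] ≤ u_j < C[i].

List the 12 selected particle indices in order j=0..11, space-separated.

C = [9/65, 12/65, 14/65, 23/65, 2/5, 28/65, 32/65, 37/65, 44/65, 53/65, 57/65, 1]
j=0: u_0=11/360 ∈ [0, 9/65) → index 0
j=1: u_1=41/360 ∈ [0, 9/65) → index 0
j=2: u_2=71/360 ∈ [12/65, 14/65) → index 2
j=3: u_3=101/360 ∈ [14/65, 23/65) → index 3
j=4: u_4=131/360 ∈ [23/65, 2/5) → index 4
j=5: u_5=161/360 ∈ [28/65, 32/65) → index 6
j=6: u_6=191/360 ∈ [32/65, 37/65) → index 7
j=7: u_7=221/360 ∈ [37/65, 44/65) → index 8
j=8: u_8=251/360 ∈ [44/65, 53/65) → index 9
j=9: u_9=281/360 ∈ [44/65, 53/65) → index 9
j=10: u_10=311/360 ∈ [53/65, 57/65) → index 10
j=11: u_11=341/360 ∈ [57/65, 1) → index 11

0 0 2 3 4 6 7 8 9 9 10 11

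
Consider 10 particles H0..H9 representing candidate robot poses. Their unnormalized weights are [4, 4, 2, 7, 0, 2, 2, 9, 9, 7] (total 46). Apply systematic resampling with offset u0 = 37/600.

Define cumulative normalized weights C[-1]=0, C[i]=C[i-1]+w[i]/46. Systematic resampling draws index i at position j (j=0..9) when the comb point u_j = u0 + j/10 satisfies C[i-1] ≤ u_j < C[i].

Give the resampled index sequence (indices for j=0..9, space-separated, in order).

0 1 3 3 7 7 8 8 9 9

C = [2/23, 4/23, 5/23, 17/46, 17/46, 19/46, 21/46, 15/23, 39/46, 1]
j=0: u_0=37/600 ∈ [0, 2/23) → index 0
j=1: u_1=97/600 ∈ [2/23, 4/23) → index 1
j=2: u_2=157/600 ∈ [5/23, 17/46) → index 3
j=3: u_3=217/600 ∈ [5/23, 17/46) → index 3
j=4: u_4=277/600 ∈ [21/46, 15/23) → index 7
j=5: u_5=337/600 ∈ [21/46, 15/23) → index 7
j=6: u_6=397/600 ∈ [15/23, 39/46) → index 8
j=7: u_7=457/600 ∈ [15/23, 39/46) → index 8
j=8: u_8=517/600 ∈ [39/46, 1) → index 9
j=9: u_9=577/600 ∈ [39/46, 1) → index 9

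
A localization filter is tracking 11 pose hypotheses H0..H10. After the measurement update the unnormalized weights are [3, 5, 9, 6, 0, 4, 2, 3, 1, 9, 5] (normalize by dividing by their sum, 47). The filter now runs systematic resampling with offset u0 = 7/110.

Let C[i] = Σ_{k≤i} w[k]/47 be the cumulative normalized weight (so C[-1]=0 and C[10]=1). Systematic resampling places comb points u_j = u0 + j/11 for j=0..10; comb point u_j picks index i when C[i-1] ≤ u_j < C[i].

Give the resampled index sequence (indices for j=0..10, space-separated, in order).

C = [3/47, 8/47, 17/47, 23/47, 23/47, 27/47, 29/47, 32/47, 33/47, 42/47, 1]
j=0: u_0=7/110 ∈ [0, 3/47) → index 0
j=1: u_1=17/110 ∈ [3/47, 8/47) → index 1
j=2: u_2=27/110 ∈ [8/47, 17/47) → index 2
j=3: u_3=37/110 ∈ [8/47, 17/47) → index 2
j=4: u_4=47/110 ∈ [17/47, 23/47) → index 3
j=5: u_5=57/110 ∈ [23/47, 27/47) → index 5
j=6: u_6=67/110 ∈ [27/47, 29/47) → index 6
j=7: u_7=7/10 ∈ [32/47, 33/47) → index 8
j=8: u_8=87/110 ∈ [33/47, 42/47) → index 9
j=9: u_9=97/110 ∈ [33/47, 42/47) → index 9
j=10: u_10=107/110 ∈ [42/47, 1) → index 10

0 1 2 2 3 5 6 8 9 9 10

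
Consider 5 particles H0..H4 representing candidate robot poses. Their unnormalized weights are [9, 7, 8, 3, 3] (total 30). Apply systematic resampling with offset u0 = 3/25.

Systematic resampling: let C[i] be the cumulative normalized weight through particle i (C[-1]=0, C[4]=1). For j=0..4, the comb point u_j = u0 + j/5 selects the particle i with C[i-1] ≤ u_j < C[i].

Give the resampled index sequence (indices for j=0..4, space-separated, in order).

C = [3/10, 8/15, 4/5, 9/10, 1]
j=0: u_0=3/25 ∈ [0, 3/10) → index 0
j=1: u_1=8/25 ∈ [3/10, 8/15) → index 1
j=2: u_2=13/25 ∈ [3/10, 8/15) → index 1
j=3: u_3=18/25 ∈ [8/15, 4/5) → index 2
j=4: u_4=23/25 ∈ [9/10, 1) → index 4

0 1 1 2 4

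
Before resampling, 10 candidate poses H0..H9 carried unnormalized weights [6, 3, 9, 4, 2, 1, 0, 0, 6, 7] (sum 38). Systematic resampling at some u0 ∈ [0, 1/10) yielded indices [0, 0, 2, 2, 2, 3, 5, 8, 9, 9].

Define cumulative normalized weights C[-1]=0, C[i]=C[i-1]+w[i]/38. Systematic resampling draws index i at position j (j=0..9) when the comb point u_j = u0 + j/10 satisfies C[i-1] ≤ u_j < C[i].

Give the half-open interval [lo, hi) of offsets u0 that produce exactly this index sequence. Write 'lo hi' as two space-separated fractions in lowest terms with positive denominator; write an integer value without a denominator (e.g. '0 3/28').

7/190 11/190

C = [3/19, 9/38, 9/19, 11/19, 12/19, 25/38, 25/38, 25/38, 31/38, 1]
j=0 picked index 0: u0 ∈ [0, 3/19)
j=1 picked index 0: u0 ∈ [-1/10, 11/190)
j=2 picked index 2: u0 ∈ [7/190, 26/95)
j=3 picked index 2: u0 ∈ [-6/95, 33/190)
j=4 picked index 2: u0 ∈ [-31/190, 7/95)
j=5 picked index 3: u0 ∈ [-1/38, 3/38)
j=6 picked index 5: u0 ∈ [3/95, 11/190)
j=7 picked index 8: u0 ∈ [-4/95, 11/95)
j=8 picked index 9: u0 ∈ [3/190, 1/5)
j=9 picked index 9: u0 ∈ [-8/95, 1/10)
intersection: [7/190, 11/190)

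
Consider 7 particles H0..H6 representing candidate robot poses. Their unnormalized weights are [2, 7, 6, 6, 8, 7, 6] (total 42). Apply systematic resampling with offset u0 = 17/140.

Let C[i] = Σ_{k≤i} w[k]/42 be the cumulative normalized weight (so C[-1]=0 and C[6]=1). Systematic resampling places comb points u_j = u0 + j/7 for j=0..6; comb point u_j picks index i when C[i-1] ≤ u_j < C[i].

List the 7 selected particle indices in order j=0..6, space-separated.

C = [1/21, 3/14, 5/14, 1/2, 29/42, 6/7, 1]
j=0: u_0=17/140 ∈ [1/21, 3/14) → index 1
j=1: u_1=37/140 ∈ [3/14, 5/14) → index 2
j=2: u_2=57/140 ∈ [5/14, 1/2) → index 3
j=3: u_3=11/20 ∈ [1/2, 29/42) → index 4
j=4: u_4=97/140 ∈ [29/42, 6/7) → index 5
j=5: u_5=117/140 ∈ [29/42, 6/7) → index 5
j=6: u_6=137/140 ∈ [6/7, 1) → index 6

1 2 3 4 5 5 6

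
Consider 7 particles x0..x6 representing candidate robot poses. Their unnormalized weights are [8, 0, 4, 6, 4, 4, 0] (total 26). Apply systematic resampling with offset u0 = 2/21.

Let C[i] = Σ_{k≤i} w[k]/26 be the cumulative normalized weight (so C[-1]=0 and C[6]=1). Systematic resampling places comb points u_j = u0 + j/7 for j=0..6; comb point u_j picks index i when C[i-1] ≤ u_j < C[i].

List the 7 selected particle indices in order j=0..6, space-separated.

C = [4/13, 4/13, 6/13, 9/13, 11/13, 1, 1]
j=0: u_0=2/21 ∈ [0, 4/13) → index 0
j=1: u_1=5/21 ∈ [0, 4/13) → index 0
j=2: u_2=8/21 ∈ [4/13, 6/13) → index 2
j=3: u_3=11/21 ∈ [6/13, 9/13) → index 3
j=4: u_4=2/3 ∈ [6/13, 9/13) → index 3
j=5: u_5=17/21 ∈ [9/13, 11/13) → index 4
j=6: u_6=20/21 ∈ [11/13, 1) → index 5

0 0 2 3 3 4 5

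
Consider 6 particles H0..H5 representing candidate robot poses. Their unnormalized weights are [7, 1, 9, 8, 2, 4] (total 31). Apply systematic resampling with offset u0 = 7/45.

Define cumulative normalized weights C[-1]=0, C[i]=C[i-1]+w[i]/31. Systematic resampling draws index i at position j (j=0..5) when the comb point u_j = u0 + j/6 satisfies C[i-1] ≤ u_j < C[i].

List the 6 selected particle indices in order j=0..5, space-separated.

0 2 2 3 4 5

C = [7/31, 8/31, 17/31, 25/31, 27/31, 1]
j=0: u_0=7/45 ∈ [0, 7/31) → index 0
j=1: u_1=29/90 ∈ [8/31, 17/31) → index 2
j=2: u_2=22/45 ∈ [8/31, 17/31) → index 2
j=3: u_3=59/90 ∈ [17/31, 25/31) → index 3
j=4: u_4=37/45 ∈ [25/31, 27/31) → index 4
j=5: u_5=89/90 ∈ [27/31, 1) → index 5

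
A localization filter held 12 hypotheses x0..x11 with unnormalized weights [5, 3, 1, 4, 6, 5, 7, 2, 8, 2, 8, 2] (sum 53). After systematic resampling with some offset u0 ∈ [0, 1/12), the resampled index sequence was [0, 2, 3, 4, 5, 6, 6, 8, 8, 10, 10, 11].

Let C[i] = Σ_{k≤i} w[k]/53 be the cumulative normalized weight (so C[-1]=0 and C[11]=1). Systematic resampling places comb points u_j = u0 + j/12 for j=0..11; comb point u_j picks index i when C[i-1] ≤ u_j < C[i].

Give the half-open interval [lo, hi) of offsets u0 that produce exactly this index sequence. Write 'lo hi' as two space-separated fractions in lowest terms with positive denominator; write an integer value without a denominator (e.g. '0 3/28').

43/636 25/318

C = [5/53, 8/53, 9/53, 13/53, 19/53, 24/53, 31/53, 33/53, 41/53, 43/53, 51/53, 1]
j=0 picked index 0: u0 ∈ [0, 5/53)
j=1 picked index 2: u0 ∈ [43/636, 55/636)
j=2 picked index 3: u0 ∈ [1/318, 25/318)
j=3 picked index 4: u0 ∈ [-1/212, 23/212)
j=4 picked index 5: u0 ∈ [4/159, 19/159)
j=5 picked index 6: u0 ∈ [23/636, 107/636)
j=6 picked index 6: u0 ∈ [-5/106, 9/106)
j=7 picked index 8: u0 ∈ [25/636, 121/636)
j=8 picked index 8: u0 ∈ [-7/159, 17/159)
j=9 picked index 10: u0 ∈ [13/212, 45/212)
j=10 picked index 10: u0 ∈ [-7/318, 41/318)
j=11 picked index 11: u0 ∈ [29/636, 1/12)
intersection: [43/636, 25/318)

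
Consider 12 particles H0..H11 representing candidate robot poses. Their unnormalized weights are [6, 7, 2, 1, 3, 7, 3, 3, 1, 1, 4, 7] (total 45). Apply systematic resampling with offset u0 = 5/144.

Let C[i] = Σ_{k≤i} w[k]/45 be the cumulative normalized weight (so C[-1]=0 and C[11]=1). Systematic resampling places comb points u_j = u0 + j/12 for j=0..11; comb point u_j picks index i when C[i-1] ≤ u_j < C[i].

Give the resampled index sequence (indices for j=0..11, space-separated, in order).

C = [2/15, 13/45, 1/3, 16/45, 19/45, 26/45, 29/45, 32/45, 11/15, 34/45, 38/45, 1]
j=0: u_0=5/144 ∈ [0, 2/15) → index 0
j=1: u_1=17/144 ∈ [0, 2/15) → index 0
j=2: u_2=29/144 ∈ [2/15, 13/45) → index 1
j=3: u_3=41/144 ∈ [2/15, 13/45) → index 1
j=4: u_4=53/144 ∈ [16/45, 19/45) → index 4
j=5: u_5=65/144 ∈ [19/45, 26/45) → index 5
j=6: u_6=77/144 ∈ [19/45, 26/45) → index 5
j=7: u_7=89/144 ∈ [26/45, 29/45) → index 6
j=8: u_8=101/144 ∈ [29/45, 32/45) → index 7
j=9: u_9=113/144 ∈ [34/45, 38/45) → index 10
j=10: u_10=125/144 ∈ [38/45, 1) → index 11
j=11: u_11=137/144 ∈ [38/45, 1) → index 11

0 0 1 1 4 5 5 6 7 10 11 11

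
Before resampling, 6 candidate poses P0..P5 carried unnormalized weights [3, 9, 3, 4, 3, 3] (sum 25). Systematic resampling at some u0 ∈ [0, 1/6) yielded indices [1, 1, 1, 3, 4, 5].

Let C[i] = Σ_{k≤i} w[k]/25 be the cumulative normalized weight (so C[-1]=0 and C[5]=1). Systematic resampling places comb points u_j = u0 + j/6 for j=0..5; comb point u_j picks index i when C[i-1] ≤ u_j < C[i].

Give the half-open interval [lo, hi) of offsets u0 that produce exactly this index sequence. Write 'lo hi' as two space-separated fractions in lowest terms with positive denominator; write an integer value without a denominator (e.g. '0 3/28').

C = [3/25, 12/25, 3/5, 19/25, 22/25, 1]
j=0 picked index 1: u0 ∈ [3/25, 12/25)
j=1 picked index 1: u0 ∈ [-7/150, 47/150)
j=2 picked index 1: u0 ∈ [-16/75, 11/75)
j=3 picked index 3: u0 ∈ [1/10, 13/50)
j=4 picked index 4: u0 ∈ [7/75, 16/75)
j=5 picked index 5: u0 ∈ [7/150, 1/6)
intersection: [3/25, 11/75)

3/25 11/75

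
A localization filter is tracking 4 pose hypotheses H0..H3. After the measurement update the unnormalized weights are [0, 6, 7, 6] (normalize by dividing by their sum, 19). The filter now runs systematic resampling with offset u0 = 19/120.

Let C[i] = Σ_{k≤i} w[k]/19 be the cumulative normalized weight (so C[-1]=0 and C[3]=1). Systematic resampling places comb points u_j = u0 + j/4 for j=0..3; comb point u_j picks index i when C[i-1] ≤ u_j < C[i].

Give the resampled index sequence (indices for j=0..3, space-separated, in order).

1 2 2 3

C = [0, 6/19, 13/19, 1]
j=0: u_0=19/120 ∈ [0, 6/19) → index 1
j=1: u_1=49/120 ∈ [6/19, 13/19) → index 2
j=2: u_2=79/120 ∈ [6/19, 13/19) → index 2
j=3: u_3=109/120 ∈ [13/19, 1) → index 3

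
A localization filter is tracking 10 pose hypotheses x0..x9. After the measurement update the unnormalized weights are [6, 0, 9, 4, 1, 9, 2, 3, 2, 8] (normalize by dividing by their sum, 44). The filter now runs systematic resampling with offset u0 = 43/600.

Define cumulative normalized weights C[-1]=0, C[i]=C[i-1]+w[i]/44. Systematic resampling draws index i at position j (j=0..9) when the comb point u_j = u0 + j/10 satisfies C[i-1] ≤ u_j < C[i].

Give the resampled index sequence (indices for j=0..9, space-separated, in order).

0 2 2 3 5 5 6 7 9 9

C = [3/22, 3/22, 15/44, 19/44, 5/11, 29/44, 31/44, 17/22, 9/11, 1]
j=0: u_0=43/600 ∈ [0, 3/22) → index 0
j=1: u_1=103/600 ∈ [3/22, 15/44) → index 2
j=2: u_2=163/600 ∈ [3/22, 15/44) → index 2
j=3: u_3=223/600 ∈ [15/44, 19/44) → index 3
j=4: u_4=283/600 ∈ [5/11, 29/44) → index 5
j=5: u_5=343/600 ∈ [5/11, 29/44) → index 5
j=6: u_6=403/600 ∈ [29/44, 31/44) → index 6
j=7: u_7=463/600 ∈ [31/44, 17/22) → index 7
j=8: u_8=523/600 ∈ [9/11, 1) → index 9
j=9: u_9=583/600 ∈ [9/11, 1) → index 9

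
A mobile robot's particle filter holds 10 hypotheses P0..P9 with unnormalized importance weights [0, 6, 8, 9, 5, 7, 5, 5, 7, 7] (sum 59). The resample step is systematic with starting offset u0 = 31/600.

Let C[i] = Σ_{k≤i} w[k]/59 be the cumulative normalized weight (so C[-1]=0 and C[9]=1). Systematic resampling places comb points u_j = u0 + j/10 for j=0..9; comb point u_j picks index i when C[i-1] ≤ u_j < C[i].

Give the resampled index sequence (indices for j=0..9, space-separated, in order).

C = [0, 6/59, 14/59, 23/59, 28/59, 35/59, 40/59, 45/59, 52/59, 1]
j=0: u_0=31/600 ∈ [0, 6/59) → index 1
j=1: u_1=91/600 ∈ [6/59, 14/59) → index 2
j=2: u_2=151/600 ∈ [14/59, 23/59) → index 3
j=3: u_3=211/600 ∈ [14/59, 23/59) → index 3
j=4: u_4=271/600 ∈ [23/59, 28/59) → index 4
j=5: u_5=331/600 ∈ [28/59, 35/59) → index 5
j=6: u_6=391/600 ∈ [35/59, 40/59) → index 6
j=7: u_7=451/600 ∈ [40/59, 45/59) → index 7
j=8: u_8=511/600 ∈ [45/59, 52/59) → index 8
j=9: u_9=571/600 ∈ [52/59, 1) → index 9

1 2 3 3 4 5 6 7 8 9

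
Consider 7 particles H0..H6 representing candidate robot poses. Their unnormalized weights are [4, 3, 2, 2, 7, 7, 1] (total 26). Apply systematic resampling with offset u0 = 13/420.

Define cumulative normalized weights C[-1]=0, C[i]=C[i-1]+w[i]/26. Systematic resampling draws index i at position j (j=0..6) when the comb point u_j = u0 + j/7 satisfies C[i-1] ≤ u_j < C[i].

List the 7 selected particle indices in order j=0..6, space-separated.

C = [2/13, 7/26, 9/26, 11/26, 9/13, 25/26, 1]
j=0: u_0=13/420 ∈ [0, 2/13) → index 0
j=1: u_1=73/420 ∈ [2/13, 7/26) → index 1
j=2: u_2=19/60 ∈ [7/26, 9/26) → index 2
j=3: u_3=193/420 ∈ [11/26, 9/13) → index 4
j=4: u_4=253/420 ∈ [11/26, 9/13) → index 4
j=5: u_5=313/420 ∈ [9/13, 25/26) → index 5
j=6: u_6=373/420 ∈ [9/13, 25/26) → index 5

0 1 2 4 4 5 5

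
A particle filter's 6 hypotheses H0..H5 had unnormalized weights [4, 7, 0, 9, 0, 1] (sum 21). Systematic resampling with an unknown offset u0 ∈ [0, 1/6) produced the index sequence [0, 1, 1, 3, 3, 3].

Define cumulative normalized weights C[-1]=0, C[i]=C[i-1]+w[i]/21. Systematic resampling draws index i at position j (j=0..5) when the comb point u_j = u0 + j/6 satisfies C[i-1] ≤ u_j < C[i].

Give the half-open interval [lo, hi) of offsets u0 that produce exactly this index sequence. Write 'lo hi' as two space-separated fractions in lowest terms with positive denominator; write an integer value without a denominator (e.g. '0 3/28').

C = [4/21, 11/21, 11/21, 20/21, 20/21, 1]
j=0 picked index 0: u0 ∈ [0, 4/21)
j=1 picked index 1: u0 ∈ [1/42, 5/14)
j=2 picked index 1: u0 ∈ [-1/7, 4/21)
j=3 picked index 3: u0 ∈ [1/42, 19/42)
j=4 picked index 3: u0 ∈ [-1/7, 2/7)
j=5 picked index 3: u0 ∈ [-13/42, 5/42)
intersection: [1/42, 5/42)

1/42 5/42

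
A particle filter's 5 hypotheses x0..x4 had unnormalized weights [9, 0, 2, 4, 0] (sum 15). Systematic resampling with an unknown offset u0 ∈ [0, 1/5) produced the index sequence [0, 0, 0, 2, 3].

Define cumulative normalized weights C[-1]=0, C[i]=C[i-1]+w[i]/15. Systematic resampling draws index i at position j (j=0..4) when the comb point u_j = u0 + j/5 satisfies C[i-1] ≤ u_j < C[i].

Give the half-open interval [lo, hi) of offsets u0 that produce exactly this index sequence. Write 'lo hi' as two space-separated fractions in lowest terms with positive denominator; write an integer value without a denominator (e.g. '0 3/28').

0 2/15

C = [3/5, 3/5, 11/15, 1, 1]
j=0 picked index 0: u0 ∈ [0, 3/5)
j=1 picked index 0: u0 ∈ [-1/5, 2/5)
j=2 picked index 0: u0 ∈ [-2/5, 1/5)
j=3 picked index 2: u0 ∈ [0, 2/15)
j=4 picked index 3: u0 ∈ [-1/15, 1/5)
intersection: [0, 2/15)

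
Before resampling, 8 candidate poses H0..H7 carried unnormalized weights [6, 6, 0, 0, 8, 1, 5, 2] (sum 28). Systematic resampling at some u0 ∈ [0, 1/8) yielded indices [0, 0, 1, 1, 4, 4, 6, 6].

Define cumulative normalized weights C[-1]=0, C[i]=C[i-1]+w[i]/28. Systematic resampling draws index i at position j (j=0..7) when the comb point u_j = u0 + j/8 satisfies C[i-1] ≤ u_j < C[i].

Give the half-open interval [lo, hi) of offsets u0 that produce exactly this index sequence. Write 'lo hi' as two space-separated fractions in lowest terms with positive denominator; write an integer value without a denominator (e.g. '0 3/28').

C = [3/14, 3/7, 3/7, 3/7, 5/7, 3/4, 13/14, 1]
j=0 picked index 0: u0 ∈ [0, 3/14)
j=1 picked index 0: u0 ∈ [-1/8, 5/56)
j=2 picked index 1: u0 ∈ [-1/28, 5/28)
j=3 picked index 1: u0 ∈ [-9/56, 3/56)
j=4 picked index 4: u0 ∈ [-1/14, 3/14)
j=5 picked index 4: u0 ∈ [-11/56, 5/56)
j=6 picked index 6: u0 ∈ [0, 5/28)
j=7 picked index 6: u0 ∈ [-1/8, 3/56)
intersection: [0, 3/56)

0 3/56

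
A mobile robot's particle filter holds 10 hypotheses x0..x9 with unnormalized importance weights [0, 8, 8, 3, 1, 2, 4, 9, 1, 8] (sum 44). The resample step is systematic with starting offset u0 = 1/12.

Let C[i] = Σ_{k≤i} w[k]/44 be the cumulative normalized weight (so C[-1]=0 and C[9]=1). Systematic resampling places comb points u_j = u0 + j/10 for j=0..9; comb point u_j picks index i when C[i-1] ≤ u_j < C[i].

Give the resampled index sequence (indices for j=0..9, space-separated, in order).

C = [0, 2/11, 4/11, 19/44, 5/11, 1/2, 13/22, 35/44, 9/11, 1]
j=0: u_0=1/12 ∈ [0, 2/11) → index 1
j=1: u_1=11/60 ∈ [2/11, 4/11) → index 2
j=2: u_2=17/60 ∈ [2/11, 4/11) → index 2
j=3: u_3=23/60 ∈ [4/11, 19/44) → index 3
j=4: u_4=29/60 ∈ [5/11, 1/2) → index 5
j=5: u_5=7/12 ∈ [1/2, 13/22) → index 6
j=6: u_6=41/60 ∈ [13/22, 35/44) → index 7
j=7: u_7=47/60 ∈ [13/22, 35/44) → index 7
j=8: u_8=53/60 ∈ [9/11, 1) → index 9
j=9: u_9=59/60 ∈ [9/11, 1) → index 9

1 2 2 3 5 6 7 7 9 9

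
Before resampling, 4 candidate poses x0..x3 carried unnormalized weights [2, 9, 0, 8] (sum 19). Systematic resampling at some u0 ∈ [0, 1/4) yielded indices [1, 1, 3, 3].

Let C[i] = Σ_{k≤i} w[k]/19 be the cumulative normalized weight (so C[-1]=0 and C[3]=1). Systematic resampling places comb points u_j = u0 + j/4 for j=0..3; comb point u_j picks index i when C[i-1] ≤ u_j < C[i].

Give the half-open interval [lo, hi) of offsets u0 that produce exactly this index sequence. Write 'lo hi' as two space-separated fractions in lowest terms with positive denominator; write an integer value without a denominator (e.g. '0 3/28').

2/19 1/4

C = [2/19, 11/19, 11/19, 1]
j=0 picked index 1: u0 ∈ [2/19, 11/19)
j=1 picked index 1: u0 ∈ [-11/76, 25/76)
j=2 picked index 3: u0 ∈ [3/38, 1/2)
j=3 picked index 3: u0 ∈ [-13/76, 1/4)
intersection: [2/19, 1/4)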